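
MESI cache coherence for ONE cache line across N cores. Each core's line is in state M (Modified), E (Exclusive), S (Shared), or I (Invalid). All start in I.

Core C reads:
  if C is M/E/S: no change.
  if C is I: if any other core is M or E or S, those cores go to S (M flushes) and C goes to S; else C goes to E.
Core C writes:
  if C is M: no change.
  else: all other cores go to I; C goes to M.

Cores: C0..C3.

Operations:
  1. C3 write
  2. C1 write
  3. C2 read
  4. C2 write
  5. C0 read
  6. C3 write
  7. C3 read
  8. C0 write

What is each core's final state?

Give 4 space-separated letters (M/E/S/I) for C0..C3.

Op 1: C3 write [C3 write: invalidate none -> C3=M] -> [I,I,I,M]
Op 2: C1 write [C1 write: invalidate ['C3=M'] -> C1=M] -> [I,M,I,I]
Op 3: C2 read [C2 read from I: others=['C1=M'] -> C2=S, others downsized to S] -> [I,S,S,I]
Op 4: C2 write [C2 write: invalidate ['C1=S'] -> C2=M] -> [I,I,M,I]
Op 5: C0 read [C0 read from I: others=['C2=M'] -> C0=S, others downsized to S] -> [S,I,S,I]
Op 6: C3 write [C3 write: invalidate ['C0=S', 'C2=S'] -> C3=M] -> [I,I,I,M]
Op 7: C3 read [C3 read: already in M, no change] -> [I,I,I,M]
Op 8: C0 write [C0 write: invalidate ['C3=M'] -> C0=M] -> [M,I,I,I]

Answer: M I I I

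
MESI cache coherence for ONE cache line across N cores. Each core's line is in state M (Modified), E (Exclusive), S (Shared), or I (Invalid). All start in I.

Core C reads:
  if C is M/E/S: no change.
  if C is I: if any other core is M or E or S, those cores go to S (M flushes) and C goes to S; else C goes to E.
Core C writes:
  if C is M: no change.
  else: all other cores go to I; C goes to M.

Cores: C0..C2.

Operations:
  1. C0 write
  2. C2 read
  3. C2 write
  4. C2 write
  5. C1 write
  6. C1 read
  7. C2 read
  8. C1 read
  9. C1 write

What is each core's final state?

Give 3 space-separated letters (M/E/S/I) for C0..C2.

Answer: I M I

Derivation:
Op 1: C0 write [C0 write: invalidate none -> C0=M] -> [M,I,I]
Op 2: C2 read [C2 read from I: others=['C0=M'] -> C2=S, others downsized to S] -> [S,I,S]
Op 3: C2 write [C2 write: invalidate ['C0=S'] -> C2=M] -> [I,I,M]
Op 4: C2 write [C2 write: already M (modified), no change] -> [I,I,M]
Op 5: C1 write [C1 write: invalidate ['C2=M'] -> C1=M] -> [I,M,I]
Op 6: C1 read [C1 read: already in M, no change] -> [I,M,I]
Op 7: C2 read [C2 read from I: others=['C1=M'] -> C2=S, others downsized to S] -> [I,S,S]
Op 8: C1 read [C1 read: already in S, no change] -> [I,S,S]
Op 9: C1 write [C1 write: invalidate ['C2=S'] -> C1=M] -> [I,M,I]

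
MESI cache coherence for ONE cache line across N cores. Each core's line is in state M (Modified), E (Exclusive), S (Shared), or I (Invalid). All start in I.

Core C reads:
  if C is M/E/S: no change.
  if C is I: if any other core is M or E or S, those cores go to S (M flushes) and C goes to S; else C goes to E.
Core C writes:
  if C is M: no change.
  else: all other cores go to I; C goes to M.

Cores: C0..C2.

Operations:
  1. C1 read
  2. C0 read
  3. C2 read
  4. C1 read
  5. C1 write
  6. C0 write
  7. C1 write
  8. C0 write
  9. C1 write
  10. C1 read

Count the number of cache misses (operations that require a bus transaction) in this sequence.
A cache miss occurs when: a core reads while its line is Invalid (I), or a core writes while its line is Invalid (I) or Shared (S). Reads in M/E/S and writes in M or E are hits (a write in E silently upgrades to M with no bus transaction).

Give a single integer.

Op 1: C1 read [C1 read from I: no other sharers -> C1=E (exclusive)] -> [I,E,I] [MISS #1: read from I]
Op 2: C0 read [C0 read from I: others=['C1=E'] -> C0=S, others downsized to S] -> [S,S,I] [MISS #2: read from I]
Op 3: C2 read [C2 read from I: others=['C0=S', 'C1=S'] -> C2=S, others downsized to S] -> [S,S,S] [MISS #3: read from I]
Op 4: C1 read [C1 read: already in S, no change] -> [S,S,S] [hit: read from S]
Op 5: C1 write [C1 write: invalidate ['C0=S', 'C2=S'] -> C1=M] -> [I,M,I] [MISS #4: write from S]
Op 6: C0 write [C0 write: invalidate ['C1=M'] -> C0=M] -> [M,I,I] [MISS #5: write from I]
Op 7: C1 write [C1 write: invalidate ['C0=M'] -> C1=M] -> [I,M,I] [MISS #6: write from I]
Op 8: C0 write [C0 write: invalidate ['C1=M'] -> C0=M] -> [M,I,I] [MISS #7: write from I]
Op 9: C1 write [C1 write: invalidate ['C0=M'] -> C1=M] -> [I,M,I] [MISS #8: write from I]
Op 10: C1 read [C1 read: already in M, no change] -> [I,M,I] [hit: read from M]

Answer: 8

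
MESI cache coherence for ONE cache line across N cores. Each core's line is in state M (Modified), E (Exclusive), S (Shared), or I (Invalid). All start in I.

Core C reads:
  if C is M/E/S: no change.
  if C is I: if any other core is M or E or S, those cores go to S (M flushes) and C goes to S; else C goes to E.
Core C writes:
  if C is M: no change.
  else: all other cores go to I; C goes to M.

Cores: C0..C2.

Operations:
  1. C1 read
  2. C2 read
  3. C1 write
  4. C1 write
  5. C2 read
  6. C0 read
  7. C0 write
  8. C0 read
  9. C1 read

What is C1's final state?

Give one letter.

Answer: S

Derivation:
Op 1: C1 read [C1 read from I: no other sharers -> C1=E (exclusive)] -> [I,E,I]
Op 2: C2 read [C2 read from I: others=['C1=E'] -> C2=S, others downsized to S] -> [I,S,S]
Op 3: C1 write [C1 write: invalidate ['C2=S'] -> C1=M] -> [I,M,I]
Op 4: C1 write [C1 write: already M (modified), no change] -> [I,M,I]
Op 5: C2 read [C2 read from I: others=['C1=M'] -> C2=S, others downsized to S] -> [I,S,S]
Op 6: C0 read [C0 read from I: others=['C1=S', 'C2=S'] -> C0=S, others downsized to S] -> [S,S,S]
Op 7: C0 write [C0 write: invalidate ['C1=S', 'C2=S'] -> C0=M] -> [M,I,I]
Op 8: C0 read [C0 read: already in M, no change] -> [M,I,I]
Op 9: C1 read [C1 read from I: others=['C0=M'] -> C1=S, others downsized to S] -> [S,S,I]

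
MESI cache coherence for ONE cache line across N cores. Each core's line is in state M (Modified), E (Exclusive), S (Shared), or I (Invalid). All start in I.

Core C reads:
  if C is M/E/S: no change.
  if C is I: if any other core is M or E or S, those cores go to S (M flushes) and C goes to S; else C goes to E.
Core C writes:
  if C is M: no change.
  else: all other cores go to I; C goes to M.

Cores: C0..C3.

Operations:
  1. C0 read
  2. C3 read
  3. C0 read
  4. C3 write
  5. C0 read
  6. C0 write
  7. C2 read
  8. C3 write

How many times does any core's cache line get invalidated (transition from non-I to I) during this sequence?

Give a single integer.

Answer: 4

Derivation:
Op 1: C0 read [C0 read from I: no other sharers -> C0=E (exclusive)] -> [E,I,I,I] (invalidations this op: 0; running total: 0)
Op 2: C3 read [C3 read from I: others=['C0=E'] -> C3=S, others downsized to S] -> [S,I,I,S] (invalidations this op: 0; running total: 0)
Op 3: C0 read [C0 read: already in S, no change] -> [S,I,I,S] (invalidations this op: 0; running total: 0)
Op 4: C3 write [C3 write: invalidate ['C0=S'] -> C3=M] -> [I,I,I,M] (invalidations this op: 1; running total: 1)
Op 5: C0 read [C0 read from I: others=['C3=M'] -> C0=S, others downsized to S] -> [S,I,I,S] (invalidations this op: 0; running total: 1)
Op 6: C0 write [C0 write: invalidate ['C3=S'] -> C0=M] -> [M,I,I,I] (invalidations this op: 1; running total: 2)
Op 7: C2 read [C2 read from I: others=['C0=M'] -> C2=S, others downsized to S] -> [S,I,S,I] (invalidations this op: 0; running total: 2)
Op 8: C3 write [C3 write: invalidate ['C0=S', 'C2=S'] -> C3=M] -> [I,I,I,M] (invalidations this op: 2; running total: 4)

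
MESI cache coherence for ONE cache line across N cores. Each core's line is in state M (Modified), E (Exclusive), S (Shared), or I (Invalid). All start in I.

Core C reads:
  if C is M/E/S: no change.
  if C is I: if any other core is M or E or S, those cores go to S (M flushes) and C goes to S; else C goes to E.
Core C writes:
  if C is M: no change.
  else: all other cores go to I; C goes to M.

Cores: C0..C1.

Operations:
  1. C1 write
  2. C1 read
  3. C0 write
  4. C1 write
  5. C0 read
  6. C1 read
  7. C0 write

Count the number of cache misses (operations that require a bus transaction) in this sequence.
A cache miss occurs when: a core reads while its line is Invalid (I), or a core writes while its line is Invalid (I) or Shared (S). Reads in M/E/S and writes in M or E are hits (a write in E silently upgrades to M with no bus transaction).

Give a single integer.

Op 1: C1 write [C1 write: invalidate none -> C1=M] -> [I,M] [MISS #1: write from I]
Op 2: C1 read [C1 read: already in M, no change] -> [I,M] [hit: read from M]
Op 3: C0 write [C0 write: invalidate ['C1=M'] -> C0=M] -> [M,I] [MISS #2: write from I]
Op 4: C1 write [C1 write: invalidate ['C0=M'] -> C1=M] -> [I,M] [MISS #3: write from I]
Op 5: C0 read [C0 read from I: others=['C1=M'] -> C0=S, others downsized to S] -> [S,S] [MISS #4: read from I]
Op 6: C1 read [C1 read: already in S, no change] -> [S,S] [hit: read from S]
Op 7: C0 write [C0 write: invalidate ['C1=S'] -> C0=M] -> [M,I] [MISS #5: write from S]

Answer: 5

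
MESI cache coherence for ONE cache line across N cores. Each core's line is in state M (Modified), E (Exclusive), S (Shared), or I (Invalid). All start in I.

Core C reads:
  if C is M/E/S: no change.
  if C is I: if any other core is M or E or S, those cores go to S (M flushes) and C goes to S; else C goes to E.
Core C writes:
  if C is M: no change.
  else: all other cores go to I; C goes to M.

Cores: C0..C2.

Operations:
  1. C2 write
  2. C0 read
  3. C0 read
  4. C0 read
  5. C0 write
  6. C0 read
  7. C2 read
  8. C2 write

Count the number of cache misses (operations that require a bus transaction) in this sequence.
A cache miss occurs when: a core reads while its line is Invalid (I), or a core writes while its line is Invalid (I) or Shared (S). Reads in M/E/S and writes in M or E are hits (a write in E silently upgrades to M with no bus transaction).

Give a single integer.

Answer: 5

Derivation:
Op 1: C2 write [C2 write: invalidate none -> C2=M] -> [I,I,M] [MISS #1: write from I]
Op 2: C0 read [C0 read from I: others=['C2=M'] -> C0=S, others downsized to S] -> [S,I,S] [MISS #2: read from I]
Op 3: C0 read [C0 read: already in S, no change] -> [S,I,S] [hit: read from S]
Op 4: C0 read [C0 read: already in S, no change] -> [S,I,S] [hit: read from S]
Op 5: C0 write [C0 write: invalidate ['C2=S'] -> C0=M] -> [M,I,I] [MISS #3: write from S]
Op 6: C0 read [C0 read: already in M, no change] -> [M,I,I] [hit: read from M]
Op 7: C2 read [C2 read from I: others=['C0=M'] -> C2=S, others downsized to S] -> [S,I,S] [MISS #4: read from I]
Op 8: C2 write [C2 write: invalidate ['C0=S'] -> C2=M] -> [I,I,M] [MISS #5: write from S]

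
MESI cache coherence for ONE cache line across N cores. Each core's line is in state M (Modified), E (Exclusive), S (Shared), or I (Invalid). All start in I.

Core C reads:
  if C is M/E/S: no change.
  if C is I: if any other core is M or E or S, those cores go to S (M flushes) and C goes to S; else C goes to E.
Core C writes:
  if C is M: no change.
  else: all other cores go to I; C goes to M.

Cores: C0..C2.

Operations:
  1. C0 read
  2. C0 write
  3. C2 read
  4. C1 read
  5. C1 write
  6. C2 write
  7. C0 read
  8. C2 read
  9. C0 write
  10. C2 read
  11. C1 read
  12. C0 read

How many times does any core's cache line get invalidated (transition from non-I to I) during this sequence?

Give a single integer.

Answer: 4

Derivation:
Op 1: C0 read [C0 read from I: no other sharers -> C0=E (exclusive)] -> [E,I,I] (invalidations this op: 0; running total: 0)
Op 2: C0 write [C0 write: invalidate none -> C0=M] -> [M,I,I] (invalidations this op: 0; running total: 0)
Op 3: C2 read [C2 read from I: others=['C0=M'] -> C2=S, others downsized to S] -> [S,I,S] (invalidations this op: 0; running total: 0)
Op 4: C1 read [C1 read from I: others=['C0=S', 'C2=S'] -> C1=S, others downsized to S] -> [S,S,S] (invalidations this op: 0; running total: 0)
Op 5: C1 write [C1 write: invalidate ['C0=S', 'C2=S'] -> C1=M] -> [I,M,I] (invalidations this op: 2; running total: 2)
Op 6: C2 write [C2 write: invalidate ['C1=M'] -> C2=M] -> [I,I,M] (invalidations this op: 1; running total: 3)
Op 7: C0 read [C0 read from I: others=['C2=M'] -> C0=S, others downsized to S] -> [S,I,S] (invalidations this op: 0; running total: 3)
Op 8: C2 read [C2 read: already in S, no change] -> [S,I,S] (invalidations this op: 0; running total: 3)
Op 9: C0 write [C0 write: invalidate ['C2=S'] -> C0=M] -> [M,I,I] (invalidations this op: 1; running total: 4)
Op 10: C2 read [C2 read from I: others=['C0=M'] -> C2=S, others downsized to S] -> [S,I,S] (invalidations this op: 0; running total: 4)
Op 11: C1 read [C1 read from I: others=['C0=S', 'C2=S'] -> C1=S, others downsized to S] -> [S,S,S] (invalidations this op: 0; running total: 4)
Op 12: C0 read [C0 read: already in S, no change] -> [S,S,S] (invalidations this op: 0; running total: 4)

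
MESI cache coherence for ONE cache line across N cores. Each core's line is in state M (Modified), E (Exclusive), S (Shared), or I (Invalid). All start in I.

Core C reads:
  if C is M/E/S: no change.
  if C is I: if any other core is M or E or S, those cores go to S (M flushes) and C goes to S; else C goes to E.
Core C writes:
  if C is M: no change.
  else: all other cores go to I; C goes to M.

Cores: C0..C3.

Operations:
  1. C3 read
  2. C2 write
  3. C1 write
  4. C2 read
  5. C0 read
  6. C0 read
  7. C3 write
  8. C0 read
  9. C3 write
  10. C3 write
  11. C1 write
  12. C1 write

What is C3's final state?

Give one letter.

Answer: I

Derivation:
Op 1: C3 read [C3 read from I: no other sharers -> C3=E (exclusive)] -> [I,I,I,E]
Op 2: C2 write [C2 write: invalidate ['C3=E'] -> C2=M] -> [I,I,M,I]
Op 3: C1 write [C1 write: invalidate ['C2=M'] -> C1=M] -> [I,M,I,I]
Op 4: C2 read [C2 read from I: others=['C1=M'] -> C2=S, others downsized to S] -> [I,S,S,I]
Op 5: C0 read [C0 read from I: others=['C1=S', 'C2=S'] -> C0=S, others downsized to S] -> [S,S,S,I]
Op 6: C0 read [C0 read: already in S, no change] -> [S,S,S,I]
Op 7: C3 write [C3 write: invalidate ['C0=S', 'C1=S', 'C2=S'] -> C3=M] -> [I,I,I,M]
Op 8: C0 read [C0 read from I: others=['C3=M'] -> C0=S, others downsized to S] -> [S,I,I,S]
Op 9: C3 write [C3 write: invalidate ['C0=S'] -> C3=M] -> [I,I,I,M]
Op 10: C3 write [C3 write: already M (modified), no change] -> [I,I,I,M]
Op 11: C1 write [C1 write: invalidate ['C3=M'] -> C1=M] -> [I,M,I,I]
Op 12: C1 write [C1 write: already M (modified), no change] -> [I,M,I,I]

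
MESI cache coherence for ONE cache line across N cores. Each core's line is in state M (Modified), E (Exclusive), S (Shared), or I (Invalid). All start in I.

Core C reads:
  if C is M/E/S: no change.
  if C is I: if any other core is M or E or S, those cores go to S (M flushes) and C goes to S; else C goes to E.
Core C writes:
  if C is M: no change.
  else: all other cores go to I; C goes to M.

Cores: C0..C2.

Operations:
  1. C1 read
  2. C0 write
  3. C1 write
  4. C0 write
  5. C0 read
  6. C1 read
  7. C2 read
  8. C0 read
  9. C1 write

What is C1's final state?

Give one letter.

Answer: M

Derivation:
Op 1: C1 read [C1 read from I: no other sharers -> C1=E (exclusive)] -> [I,E,I]
Op 2: C0 write [C0 write: invalidate ['C1=E'] -> C0=M] -> [M,I,I]
Op 3: C1 write [C1 write: invalidate ['C0=M'] -> C1=M] -> [I,M,I]
Op 4: C0 write [C0 write: invalidate ['C1=M'] -> C0=M] -> [M,I,I]
Op 5: C0 read [C0 read: already in M, no change] -> [M,I,I]
Op 6: C1 read [C1 read from I: others=['C0=M'] -> C1=S, others downsized to S] -> [S,S,I]
Op 7: C2 read [C2 read from I: others=['C0=S', 'C1=S'] -> C2=S, others downsized to S] -> [S,S,S]
Op 8: C0 read [C0 read: already in S, no change] -> [S,S,S]
Op 9: C1 write [C1 write: invalidate ['C0=S', 'C2=S'] -> C1=M] -> [I,M,I]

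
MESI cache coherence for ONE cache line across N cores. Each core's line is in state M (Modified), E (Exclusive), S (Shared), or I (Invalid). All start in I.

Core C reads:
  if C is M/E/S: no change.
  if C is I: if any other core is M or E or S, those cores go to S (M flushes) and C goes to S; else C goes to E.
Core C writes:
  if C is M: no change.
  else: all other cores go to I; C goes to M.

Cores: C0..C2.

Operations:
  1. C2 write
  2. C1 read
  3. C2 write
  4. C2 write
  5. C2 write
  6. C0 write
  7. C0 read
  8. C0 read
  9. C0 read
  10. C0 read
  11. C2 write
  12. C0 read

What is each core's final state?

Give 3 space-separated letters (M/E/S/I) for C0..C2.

Answer: S I S

Derivation:
Op 1: C2 write [C2 write: invalidate none -> C2=M] -> [I,I,M]
Op 2: C1 read [C1 read from I: others=['C2=M'] -> C1=S, others downsized to S] -> [I,S,S]
Op 3: C2 write [C2 write: invalidate ['C1=S'] -> C2=M] -> [I,I,M]
Op 4: C2 write [C2 write: already M (modified), no change] -> [I,I,M]
Op 5: C2 write [C2 write: already M (modified), no change] -> [I,I,M]
Op 6: C0 write [C0 write: invalidate ['C2=M'] -> C0=M] -> [M,I,I]
Op 7: C0 read [C0 read: already in M, no change] -> [M,I,I]
Op 8: C0 read [C0 read: already in M, no change] -> [M,I,I]
Op 9: C0 read [C0 read: already in M, no change] -> [M,I,I]
Op 10: C0 read [C0 read: already in M, no change] -> [M,I,I]
Op 11: C2 write [C2 write: invalidate ['C0=M'] -> C2=M] -> [I,I,M]
Op 12: C0 read [C0 read from I: others=['C2=M'] -> C0=S, others downsized to S] -> [S,I,S]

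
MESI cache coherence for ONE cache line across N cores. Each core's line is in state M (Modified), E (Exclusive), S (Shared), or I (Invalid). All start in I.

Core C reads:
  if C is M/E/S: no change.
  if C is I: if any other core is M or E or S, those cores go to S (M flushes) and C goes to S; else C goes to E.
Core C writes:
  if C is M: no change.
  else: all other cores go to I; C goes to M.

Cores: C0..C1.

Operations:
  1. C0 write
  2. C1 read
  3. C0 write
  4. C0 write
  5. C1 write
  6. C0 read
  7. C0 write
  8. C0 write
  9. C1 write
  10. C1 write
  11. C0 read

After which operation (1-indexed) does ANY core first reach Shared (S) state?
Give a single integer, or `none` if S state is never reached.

Answer: 2

Derivation:
Op 1: C0 write [C0 write: invalidate none -> C0=M] -> [M,I]
Op 2: C1 read [C1 read from I: others=['C0=M'] -> C1=S, others downsized to S] -> [S,S]
  -> First S state at op 2; remaining ops need not be traced.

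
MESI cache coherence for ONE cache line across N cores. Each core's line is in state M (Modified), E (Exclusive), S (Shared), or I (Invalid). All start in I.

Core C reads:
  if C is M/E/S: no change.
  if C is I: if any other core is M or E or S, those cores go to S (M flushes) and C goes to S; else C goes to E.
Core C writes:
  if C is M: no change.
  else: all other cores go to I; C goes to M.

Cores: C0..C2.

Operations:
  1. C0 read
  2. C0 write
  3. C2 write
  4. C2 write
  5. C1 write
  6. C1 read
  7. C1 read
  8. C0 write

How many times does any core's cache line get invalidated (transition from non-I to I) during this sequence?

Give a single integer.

Answer: 3

Derivation:
Op 1: C0 read [C0 read from I: no other sharers -> C0=E (exclusive)] -> [E,I,I] (invalidations this op: 0; running total: 0)
Op 2: C0 write [C0 write: invalidate none -> C0=M] -> [M,I,I] (invalidations this op: 0; running total: 0)
Op 3: C2 write [C2 write: invalidate ['C0=M'] -> C2=M] -> [I,I,M] (invalidations this op: 1; running total: 1)
Op 4: C2 write [C2 write: already M (modified), no change] -> [I,I,M] (invalidations this op: 0; running total: 1)
Op 5: C1 write [C1 write: invalidate ['C2=M'] -> C1=M] -> [I,M,I] (invalidations this op: 1; running total: 2)
Op 6: C1 read [C1 read: already in M, no change] -> [I,M,I] (invalidations this op: 0; running total: 2)
Op 7: C1 read [C1 read: already in M, no change] -> [I,M,I] (invalidations this op: 0; running total: 2)
Op 8: C0 write [C0 write: invalidate ['C1=M'] -> C0=M] -> [M,I,I] (invalidations this op: 1; running total: 3)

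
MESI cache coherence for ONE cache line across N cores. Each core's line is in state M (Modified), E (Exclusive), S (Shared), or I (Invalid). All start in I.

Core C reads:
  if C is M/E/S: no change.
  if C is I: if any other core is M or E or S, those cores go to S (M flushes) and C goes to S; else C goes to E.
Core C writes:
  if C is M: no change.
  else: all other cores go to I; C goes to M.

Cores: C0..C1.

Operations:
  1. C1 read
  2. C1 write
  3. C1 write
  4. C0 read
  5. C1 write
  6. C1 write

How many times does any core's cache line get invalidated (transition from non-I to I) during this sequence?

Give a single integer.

Answer: 1

Derivation:
Op 1: C1 read [C1 read from I: no other sharers -> C1=E (exclusive)] -> [I,E] (invalidations this op: 0; running total: 0)
Op 2: C1 write [C1 write: invalidate none -> C1=M] -> [I,M] (invalidations this op: 0; running total: 0)
Op 3: C1 write [C1 write: already M (modified), no change] -> [I,M] (invalidations this op: 0; running total: 0)
Op 4: C0 read [C0 read from I: others=['C1=M'] -> C0=S, others downsized to S] -> [S,S] (invalidations this op: 0; running total: 0)
Op 5: C1 write [C1 write: invalidate ['C0=S'] -> C1=M] -> [I,M] (invalidations this op: 1; running total: 1)
Op 6: C1 write [C1 write: already M (modified), no change] -> [I,M] (invalidations this op: 0; running total: 1)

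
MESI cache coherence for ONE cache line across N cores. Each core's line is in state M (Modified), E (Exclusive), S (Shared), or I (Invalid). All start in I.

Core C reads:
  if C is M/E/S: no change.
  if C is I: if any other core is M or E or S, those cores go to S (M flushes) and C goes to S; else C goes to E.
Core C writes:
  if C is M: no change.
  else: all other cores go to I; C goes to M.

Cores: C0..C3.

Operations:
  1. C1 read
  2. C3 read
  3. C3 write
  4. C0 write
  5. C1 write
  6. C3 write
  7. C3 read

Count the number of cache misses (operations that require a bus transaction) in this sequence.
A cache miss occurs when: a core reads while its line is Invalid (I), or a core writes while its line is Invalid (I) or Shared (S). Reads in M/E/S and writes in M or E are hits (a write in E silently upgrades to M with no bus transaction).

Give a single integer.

Answer: 6

Derivation:
Op 1: C1 read [C1 read from I: no other sharers -> C1=E (exclusive)] -> [I,E,I,I] [MISS #1: read from I]
Op 2: C3 read [C3 read from I: others=['C1=E'] -> C3=S, others downsized to S] -> [I,S,I,S] [MISS #2: read from I]
Op 3: C3 write [C3 write: invalidate ['C1=S'] -> C3=M] -> [I,I,I,M] [MISS #3: write from S]
Op 4: C0 write [C0 write: invalidate ['C3=M'] -> C0=M] -> [M,I,I,I] [MISS #4: write from I]
Op 5: C1 write [C1 write: invalidate ['C0=M'] -> C1=M] -> [I,M,I,I] [MISS #5: write from I]
Op 6: C3 write [C3 write: invalidate ['C1=M'] -> C3=M] -> [I,I,I,M] [MISS #6: write from I]
Op 7: C3 read [C3 read: already in M, no change] -> [I,I,I,M] [hit: read from M]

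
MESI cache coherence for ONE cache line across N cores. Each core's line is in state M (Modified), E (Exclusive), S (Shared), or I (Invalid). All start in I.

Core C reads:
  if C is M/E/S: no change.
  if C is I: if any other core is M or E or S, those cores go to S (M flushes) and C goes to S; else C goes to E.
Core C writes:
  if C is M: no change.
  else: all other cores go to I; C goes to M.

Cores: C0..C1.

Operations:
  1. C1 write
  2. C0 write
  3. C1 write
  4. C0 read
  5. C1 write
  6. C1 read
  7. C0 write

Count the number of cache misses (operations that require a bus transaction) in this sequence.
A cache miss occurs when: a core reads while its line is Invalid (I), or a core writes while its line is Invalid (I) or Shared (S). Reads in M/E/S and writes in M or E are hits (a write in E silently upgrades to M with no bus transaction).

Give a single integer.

Op 1: C1 write [C1 write: invalidate none -> C1=M] -> [I,M] [MISS #1: write from I]
Op 2: C0 write [C0 write: invalidate ['C1=M'] -> C0=M] -> [M,I] [MISS #2: write from I]
Op 3: C1 write [C1 write: invalidate ['C0=M'] -> C1=M] -> [I,M] [MISS #3: write from I]
Op 4: C0 read [C0 read from I: others=['C1=M'] -> C0=S, others downsized to S] -> [S,S] [MISS #4: read from I]
Op 5: C1 write [C1 write: invalidate ['C0=S'] -> C1=M] -> [I,M] [MISS #5: write from S]
Op 6: C1 read [C1 read: already in M, no change] -> [I,M] [hit: read from M]
Op 7: C0 write [C0 write: invalidate ['C1=M'] -> C0=M] -> [M,I] [MISS #6: write from I]

Answer: 6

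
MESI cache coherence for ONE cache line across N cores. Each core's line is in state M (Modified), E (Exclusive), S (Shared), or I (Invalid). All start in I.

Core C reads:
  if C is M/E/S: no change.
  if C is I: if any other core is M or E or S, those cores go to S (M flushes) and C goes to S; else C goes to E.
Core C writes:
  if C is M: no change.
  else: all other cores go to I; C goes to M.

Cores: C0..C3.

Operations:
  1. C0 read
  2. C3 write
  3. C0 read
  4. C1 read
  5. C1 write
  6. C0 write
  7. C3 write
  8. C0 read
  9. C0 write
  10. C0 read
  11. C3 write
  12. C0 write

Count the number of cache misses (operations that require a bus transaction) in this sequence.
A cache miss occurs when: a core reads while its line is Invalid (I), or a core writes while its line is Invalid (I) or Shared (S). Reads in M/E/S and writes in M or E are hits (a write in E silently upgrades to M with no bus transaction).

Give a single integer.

Answer: 11

Derivation:
Op 1: C0 read [C0 read from I: no other sharers -> C0=E (exclusive)] -> [E,I,I,I] [MISS #1: read from I]
Op 2: C3 write [C3 write: invalidate ['C0=E'] -> C3=M] -> [I,I,I,M] [MISS #2: write from I]
Op 3: C0 read [C0 read from I: others=['C3=M'] -> C0=S, others downsized to S] -> [S,I,I,S] [MISS #3: read from I]
Op 4: C1 read [C1 read from I: others=['C0=S', 'C3=S'] -> C1=S, others downsized to S] -> [S,S,I,S] [MISS #4: read from I]
Op 5: C1 write [C1 write: invalidate ['C0=S', 'C3=S'] -> C1=M] -> [I,M,I,I] [MISS #5: write from S]
Op 6: C0 write [C0 write: invalidate ['C1=M'] -> C0=M] -> [M,I,I,I] [MISS #6: write from I]
Op 7: C3 write [C3 write: invalidate ['C0=M'] -> C3=M] -> [I,I,I,M] [MISS #7: write from I]
Op 8: C0 read [C0 read from I: others=['C3=M'] -> C0=S, others downsized to S] -> [S,I,I,S] [MISS #8: read from I]
Op 9: C0 write [C0 write: invalidate ['C3=S'] -> C0=M] -> [M,I,I,I] [MISS #9: write from S]
Op 10: C0 read [C0 read: already in M, no change] -> [M,I,I,I] [hit: read from M]
Op 11: C3 write [C3 write: invalidate ['C0=M'] -> C3=M] -> [I,I,I,M] [MISS #10: write from I]
Op 12: C0 write [C0 write: invalidate ['C3=M'] -> C0=M] -> [M,I,I,I] [MISS #11: write from I]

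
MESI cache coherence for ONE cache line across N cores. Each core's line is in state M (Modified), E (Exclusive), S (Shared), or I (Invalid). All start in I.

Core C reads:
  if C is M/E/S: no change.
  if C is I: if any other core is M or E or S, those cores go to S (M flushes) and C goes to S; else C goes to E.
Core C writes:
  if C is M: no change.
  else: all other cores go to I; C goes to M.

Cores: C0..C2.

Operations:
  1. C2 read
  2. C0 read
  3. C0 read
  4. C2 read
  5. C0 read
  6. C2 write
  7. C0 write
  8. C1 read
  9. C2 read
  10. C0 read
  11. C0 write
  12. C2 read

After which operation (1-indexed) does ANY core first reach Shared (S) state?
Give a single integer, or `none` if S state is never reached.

Answer: 2

Derivation:
Op 1: C2 read [C2 read from I: no other sharers -> C2=E (exclusive)] -> [I,I,E]
Op 2: C0 read [C0 read from I: others=['C2=E'] -> C0=S, others downsized to S] -> [S,I,S]
  -> First S state at op 2; remaining ops need not be traced.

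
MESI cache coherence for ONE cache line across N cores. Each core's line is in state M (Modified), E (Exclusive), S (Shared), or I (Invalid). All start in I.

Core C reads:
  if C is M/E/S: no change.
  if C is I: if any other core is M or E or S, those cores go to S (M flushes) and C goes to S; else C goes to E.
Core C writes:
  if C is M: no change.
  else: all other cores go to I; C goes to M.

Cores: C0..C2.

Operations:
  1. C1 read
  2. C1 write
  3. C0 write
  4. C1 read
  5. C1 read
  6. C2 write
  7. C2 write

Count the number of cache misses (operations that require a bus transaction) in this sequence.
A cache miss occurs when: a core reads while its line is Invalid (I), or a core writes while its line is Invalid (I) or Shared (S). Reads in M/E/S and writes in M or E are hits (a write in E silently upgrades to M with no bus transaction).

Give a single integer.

Op 1: C1 read [C1 read from I: no other sharers -> C1=E (exclusive)] -> [I,E,I] [MISS #1: read from I]
Op 2: C1 write [C1 write: invalidate none -> C1=M] -> [I,M,I] [hit: write from E is a silent E->M upgrade, no bus transaction]
Op 3: C0 write [C0 write: invalidate ['C1=M'] -> C0=M] -> [M,I,I] [MISS #2: write from I]
Op 4: C1 read [C1 read from I: others=['C0=M'] -> C1=S, others downsized to S] -> [S,S,I] [MISS #3: read from I]
Op 5: C1 read [C1 read: already in S, no change] -> [S,S,I] [hit: read from S]
Op 6: C2 write [C2 write: invalidate ['C0=S', 'C1=S'] -> C2=M] -> [I,I,M] [MISS #4: write from I]
Op 7: C2 write [C2 write: already M (modified), no change] -> [I,I,M] [hit: write from M]

Answer: 4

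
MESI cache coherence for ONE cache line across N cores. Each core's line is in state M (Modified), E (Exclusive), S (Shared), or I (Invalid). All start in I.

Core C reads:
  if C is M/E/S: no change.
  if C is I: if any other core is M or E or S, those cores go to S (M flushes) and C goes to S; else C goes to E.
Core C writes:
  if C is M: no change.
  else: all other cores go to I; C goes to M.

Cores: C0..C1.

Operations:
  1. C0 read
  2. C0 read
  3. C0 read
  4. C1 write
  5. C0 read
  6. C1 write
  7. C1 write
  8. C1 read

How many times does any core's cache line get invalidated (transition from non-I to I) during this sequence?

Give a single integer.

Op 1: C0 read [C0 read from I: no other sharers -> C0=E (exclusive)] -> [E,I] (invalidations this op: 0; running total: 0)
Op 2: C0 read [C0 read: already in E, no change] -> [E,I] (invalidations this op: 0; running total: 0)
Op 3: C0 read [C0 read: already in E, no change] -> [E,I] (invalidations this op: 0; running total: 0)
Op 4: C1 write [C1 write: invalidate ['C0=E'] -> C1=M] -> [I,M] (invalidations this op: 1; running total: 1)
Op 5: C0 read [C0 read from I: others=['C1=M'] -> C0=S, others downsized to S] -> [S,S] (invalidations this op: 0; running total: 1)
Op 6: C1 write [C1 write: invalidate ['C0=S'] -> C1=M] -> [I,M] (invalidations this op: 1; running total: 2)
Op 7: C1 write [C1 write: already M (modified), no change] -> [I,M] (invalidations this op: 0; running total: 2)
Op 8: C1 read [C1 read: already in M, no change] -> [I,M] (invalidations this op: 0; running total: 2)

Answer: 2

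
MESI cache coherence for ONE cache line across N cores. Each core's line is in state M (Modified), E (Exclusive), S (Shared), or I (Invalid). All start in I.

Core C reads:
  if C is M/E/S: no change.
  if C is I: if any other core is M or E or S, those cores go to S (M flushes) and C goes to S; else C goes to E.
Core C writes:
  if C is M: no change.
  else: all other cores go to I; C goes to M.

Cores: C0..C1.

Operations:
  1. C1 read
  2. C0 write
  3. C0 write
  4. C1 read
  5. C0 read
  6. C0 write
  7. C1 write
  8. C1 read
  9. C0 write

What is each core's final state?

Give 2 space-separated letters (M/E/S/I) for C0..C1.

Op 1: C1 read [C1 read from I: no other sharers -> C1=E (exclusive)] -> [I,E]
Op 2: C0 write [C0 write: invalidate ['C1=E'] -> C0=M] -> [M,I]
Op 3: C0 write [C0 write: already M (modified), no change] -> [M,I]
Op 4: C1 read [C1 read from I: others=['C0=M'] -> C1=S, others downsized to S] -> [S,S]
Op 5: C0 read [C0 read: already in S, no change] -> [S,S]
Op 6: C0 write [C0 write: invalidate ['C1=S'] -> C0=M] -> [M,I]
Op 7: C1 write [C1 write: invalidate ['C0=M'] -> C1=M] -> [I,M]
Op 8: C1 read [C1 read: already in M, no change] -> [I,M]
Op 9: C0 write [C0 write: invalidate ['C1=M'] -> C0=M] -> [M,I]

Answer: M I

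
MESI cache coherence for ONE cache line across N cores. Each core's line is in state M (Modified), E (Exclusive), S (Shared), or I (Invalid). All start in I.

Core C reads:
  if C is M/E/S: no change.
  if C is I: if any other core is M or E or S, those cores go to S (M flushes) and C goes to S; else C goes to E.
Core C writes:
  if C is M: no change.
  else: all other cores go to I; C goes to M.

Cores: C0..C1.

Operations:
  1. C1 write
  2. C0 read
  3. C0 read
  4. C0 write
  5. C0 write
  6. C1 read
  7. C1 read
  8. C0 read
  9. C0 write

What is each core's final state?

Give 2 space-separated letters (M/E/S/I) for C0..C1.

Op 1: C1 write [C1 write: invalidate none -> C1=M] -> [I,M]
Op 2: C0 read [C0 read from I: others=['C1=M'] -> C0=S, others downsized to S] -> [S,S]
Op 3: C0 read [C0 read: already in S, no change] -> [S,S]
Op 4: C0 write [C0 write: invalidate ['C1=S'] -> C0=M] -> [M,I]
Op 5: C0 write [C0 write: already M (modified), no change] -> [M,I]
Op 6: C1 read [C1 read from I: others=['C0=M'] -> C1=S, others downsized to S] -> [S,S]
Op 7: C1 read [C1 read: already in S, no change] -> [S,S]
Op 8: C0 read [C0 read: already in S, no change] -> [S,S]
Op 9: C0 write [C0 write: invalidate ['C1=S'] -> C0=M] -> [M,I]

Answer: M I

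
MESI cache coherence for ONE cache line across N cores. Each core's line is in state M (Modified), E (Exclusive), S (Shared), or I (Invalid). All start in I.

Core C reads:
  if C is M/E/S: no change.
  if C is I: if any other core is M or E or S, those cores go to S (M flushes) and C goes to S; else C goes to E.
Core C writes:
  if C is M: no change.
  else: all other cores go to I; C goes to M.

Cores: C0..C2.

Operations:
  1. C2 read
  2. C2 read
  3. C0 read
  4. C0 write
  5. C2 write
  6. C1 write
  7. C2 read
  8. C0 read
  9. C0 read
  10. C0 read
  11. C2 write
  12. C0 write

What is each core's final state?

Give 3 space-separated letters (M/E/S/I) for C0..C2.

Op 1: C2 read [C2 read from I: no other sharers -> C2=E (exclusive)] -> [I,I,E]
Op 2: C2 read [C2 read: already in E, no change] -> [I,I,E]
Op 3: C0 read [C0 read from I: others=['C2=E'] -> C0=S, others downsized to S] -> [S,I,S]
Op 4: C0 write [C0 write: invalidate ['C2=S'] -> C0=M] -> [M,I,I]
Op 5: C2 write [C2 write: invalidate ['C0=M'] -> C2=M] -> [I,I,M]
Op 6: C1 write [C1 write: invalidate ['C2=M'] -> C1=M] -> [I,M,I]
Op 7: C2 read [C2 read from I: others=['C1=M'] -> C2=S, others downsized to S] -> [I,S,S]
Op 8: C0 read [C0 read from I: others=['C1=S', 'C2=S'] -> C0=S, others downsized to S] -> [S,S,S]
Op 9: C0 read [C0 read: already in S, no change] -> [S,S,S]
Op 10: C0 read [C0 read: already in S, no change] -> [S,S,S]
Op 11: C2 write [C2 write: invalidate ['C0=S', 'C1=S'] -> C2=M] -> [I,I,M]
Op 12: C0 write [C0 write: invalidate ['C2=M'] -> C0=M] -> [M,I,I]

Answer: M I I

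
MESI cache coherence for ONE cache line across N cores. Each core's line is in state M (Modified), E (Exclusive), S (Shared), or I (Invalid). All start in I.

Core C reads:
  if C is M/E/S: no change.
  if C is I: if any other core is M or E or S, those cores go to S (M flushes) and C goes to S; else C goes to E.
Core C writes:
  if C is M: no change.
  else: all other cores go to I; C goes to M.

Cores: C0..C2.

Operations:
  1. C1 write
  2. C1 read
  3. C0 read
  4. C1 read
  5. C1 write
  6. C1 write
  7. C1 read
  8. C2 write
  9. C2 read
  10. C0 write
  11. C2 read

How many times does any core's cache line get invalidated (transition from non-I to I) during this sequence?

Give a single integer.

Op 1: C1 write [C1 write: invalidate none -> C1=M] -> [I,M,I] (invalidations this op: 0; running total: 0)
Op 2: C1 read [C1 read: already in M, no change] -> [I,M,I] (invalidations this op: 0; running total: 0)
Op 3: C0 read [C0 read from I: others=['C1=M'] -> C0=S, others downsized to S] -> [S,S,I] (invalidations this op: 0; running total: 0)
Op 4: C1 read [C1 read: already in S, no change] -> [S,S,I] (invalidations this op: 0; running total: 0)
Op 5: C1 write [C1 write: invalidate ['C0=S'] -> C1=M] -> [I,M,I] (invalidations this op: 1; running total: 1)
Op 6: C1 write [C1 write: already M (modified), no change] -> [I,M,I] (invalidations this op: 0; running total: 1)
Op 7: C1 read [C1 read: already in M, no change] -> [I,M,I] (invalidations this op: 0; running total: 1)
Op 8: C2 write [C2 write: invalidate ['C1=M'] -> C2=M] -> [I,I,M] (invalidations this op: 1; running total: 2)
Op 9: C2 read [C2 read: already in M, no change] -> [I,I,M] (invalidations this op: 0; running total: 2)
Op 10: C0 write [C0 write: invalidate ['C2=M'] -> C0=M] -> [M,I,I] (invalidations this op: 1; running total: 3)
Op 11: C2 read [C2 read from I: others=['C0=M'] -> C2=S, others downsized to S] -> [S,I,S] (invalidations this op: 0; running total: 3)

Answer: 3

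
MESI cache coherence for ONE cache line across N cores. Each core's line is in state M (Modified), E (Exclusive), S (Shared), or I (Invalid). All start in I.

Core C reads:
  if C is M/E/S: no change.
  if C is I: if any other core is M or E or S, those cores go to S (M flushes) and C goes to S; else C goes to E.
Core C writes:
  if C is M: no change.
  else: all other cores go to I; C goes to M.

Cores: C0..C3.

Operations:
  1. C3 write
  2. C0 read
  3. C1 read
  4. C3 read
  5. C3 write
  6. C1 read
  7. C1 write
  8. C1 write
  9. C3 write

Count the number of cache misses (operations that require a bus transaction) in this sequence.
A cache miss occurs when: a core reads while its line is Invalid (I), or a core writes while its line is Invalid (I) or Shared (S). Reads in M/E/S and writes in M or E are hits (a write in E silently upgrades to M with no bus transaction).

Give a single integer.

Op 1: C3 write [C3 write: invalidate none -> C3=M] -> [I,I,I,M] [MISS #1: write from I]
Op 2: C0 read [C0 read from I: others=['C3=M'] -> C0=S, others downsized to S] -> [S,I,I,S] [MISS #2: read from I]
Op 3: C1 read [C1 read from I: others=['C0=S', 'C3=S'] -> C1=S, others downsized to S] -> [S,S,I,S] [MISS #3: read from I]
Op 4: C3 read [C3 read: already in S, no change] -> [S,S,I,S] [hit: read from S]
Op 5: C3 write [C3 write: invalidate ['C0=S', 'C1=S'] -> C3=M] -> [I,I,I,M] [MISS #4: write from S]
Op 6: C1 read [C1 read from I: others=['C3=M'] -> C1=S, others downsized to S] -> [I,S,I,S] [MISS #5: read from I]
Op 7: C1 write [C1 write: invalidate ['C3=S'] -> C1=M] -> [I,M,I,I] [MISS #6: write from S]
Op 8: C1 write [C1 write: already M (modified), no change] -> [I,M,I,I] [hit: write from M]
Op 9: C3 write [C3 write: invalidate ['C1=M'] -> C3=M] -> [I,I,I,M] [MISS #7: write from I]

Answer: 7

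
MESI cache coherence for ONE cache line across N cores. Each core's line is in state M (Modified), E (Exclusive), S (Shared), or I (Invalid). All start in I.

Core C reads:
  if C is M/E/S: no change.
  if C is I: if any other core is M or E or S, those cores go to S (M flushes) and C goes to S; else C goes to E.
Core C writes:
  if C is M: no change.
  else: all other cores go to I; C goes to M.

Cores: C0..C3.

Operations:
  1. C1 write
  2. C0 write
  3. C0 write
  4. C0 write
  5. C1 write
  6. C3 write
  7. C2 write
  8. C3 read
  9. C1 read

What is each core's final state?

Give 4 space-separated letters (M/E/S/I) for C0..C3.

Answer: I S S S

Derivation:
Op 1: C1 write [C1 write: invalidate none -> C1=M] -> [I,M,I,I]
Op 2: C0 write [C0 write: invalidate ['C1=M'] -> C0=M] -> [M,I,I,I]
Op 3: C0 write [C0 write: already M (modified), no change] -> [M,I,I,I]
Op 4: C0 write [C0 write: already M (modified), no change] -> [M,I,I,I]
Op 5: C1 write [C1 write: invalidate ['C0=M'] -> C1=M] -> [I,M,I,I]
Op 6: C3 write [C3 write: invalidate ['C1=M'] -> C3=M] -> [I,I,I,M]
Op 7: C2 write [C2 write: invalidate ['C3=M'] -> C2=M] -> [I,I,M,I]
Op 8: C3 read [C3 read from I: others=['C2=M'] -> C3=S, others downsized to S] -> [I,I,S,S]
Op 9: C1 read [C1 read from I: others=['C2=S', 'C3=S'] -> C1=S, others downsized to S] -> [I,S,S,S]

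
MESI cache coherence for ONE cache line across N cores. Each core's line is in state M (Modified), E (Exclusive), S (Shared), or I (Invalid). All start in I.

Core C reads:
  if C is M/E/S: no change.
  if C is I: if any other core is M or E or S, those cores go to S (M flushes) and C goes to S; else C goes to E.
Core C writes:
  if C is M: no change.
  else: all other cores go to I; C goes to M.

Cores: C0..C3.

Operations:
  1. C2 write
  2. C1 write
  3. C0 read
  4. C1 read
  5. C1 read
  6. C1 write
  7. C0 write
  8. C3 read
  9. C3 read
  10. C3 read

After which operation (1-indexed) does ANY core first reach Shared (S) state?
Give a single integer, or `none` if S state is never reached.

Answer: 3

Derivation:
Op 1: C2 write [C2 write: invalidate none -> C2=M] -> [I,I,M,I]
Op 2: C1 write [C1 write: invalidate ['C2=M'] -> C1=M] -> [I,M,I,I]
Op 3: C0 read [C0 read from I: others=['C1=M'] -> C0=S, others downsized to S] -> [S,S,I,I]
  -> First S state at op 3; remaining ops need not be traced.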